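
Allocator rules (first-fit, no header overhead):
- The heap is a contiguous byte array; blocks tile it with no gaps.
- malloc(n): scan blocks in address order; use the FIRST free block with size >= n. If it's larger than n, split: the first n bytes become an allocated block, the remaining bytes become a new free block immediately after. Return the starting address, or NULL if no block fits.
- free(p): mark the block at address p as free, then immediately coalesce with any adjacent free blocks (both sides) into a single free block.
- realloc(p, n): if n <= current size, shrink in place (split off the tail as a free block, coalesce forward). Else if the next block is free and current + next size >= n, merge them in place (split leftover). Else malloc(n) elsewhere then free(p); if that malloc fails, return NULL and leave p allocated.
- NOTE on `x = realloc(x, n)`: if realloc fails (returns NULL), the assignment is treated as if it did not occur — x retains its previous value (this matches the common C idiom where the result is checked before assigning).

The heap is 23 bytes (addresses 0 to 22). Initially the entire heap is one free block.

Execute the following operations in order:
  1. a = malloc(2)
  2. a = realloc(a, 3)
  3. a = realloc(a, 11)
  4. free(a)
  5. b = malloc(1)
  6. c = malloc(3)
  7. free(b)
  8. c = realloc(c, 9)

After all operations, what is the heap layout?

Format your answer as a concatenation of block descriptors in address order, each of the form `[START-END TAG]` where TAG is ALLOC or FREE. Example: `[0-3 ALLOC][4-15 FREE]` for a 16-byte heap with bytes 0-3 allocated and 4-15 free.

Answer: [0-0 FREE][1-9 ALLOC][10-22 FREE]

Derivation:
Op 1: a = malloc(2) -> a = 0; heap: [0-1 ALLOC][2-22 FREE]
Op 2: a = realloc(a, 3) -> a = 0; heap: [0-2 ALLOC][3-22 FREE]
Op 3: a = realloc(a, 11) -> a = 0; heap: [0-10 ALLOC][11-22 FREE]
Op 4: free(a) -> (freed a); heap: [0-22 FREE]
Op 5: b = malloc(1) -> b = 0; heap: [0-0 ALLOC][1-22 FREE]
Op 6: c = malloc(3) -> c = 1; heap: [0-0 ALLOC][1-3 ALLOC][4-22 FREE]
Op 7: free(b) -> (freed b); heap: [0-0 FREE][1-3 ALLOC][4-22 FREE]
Op 8: c = realloc(c, 9) -> c = 1; heap: [0-0 FREE][1-9 ALLOC][10-22 FREE]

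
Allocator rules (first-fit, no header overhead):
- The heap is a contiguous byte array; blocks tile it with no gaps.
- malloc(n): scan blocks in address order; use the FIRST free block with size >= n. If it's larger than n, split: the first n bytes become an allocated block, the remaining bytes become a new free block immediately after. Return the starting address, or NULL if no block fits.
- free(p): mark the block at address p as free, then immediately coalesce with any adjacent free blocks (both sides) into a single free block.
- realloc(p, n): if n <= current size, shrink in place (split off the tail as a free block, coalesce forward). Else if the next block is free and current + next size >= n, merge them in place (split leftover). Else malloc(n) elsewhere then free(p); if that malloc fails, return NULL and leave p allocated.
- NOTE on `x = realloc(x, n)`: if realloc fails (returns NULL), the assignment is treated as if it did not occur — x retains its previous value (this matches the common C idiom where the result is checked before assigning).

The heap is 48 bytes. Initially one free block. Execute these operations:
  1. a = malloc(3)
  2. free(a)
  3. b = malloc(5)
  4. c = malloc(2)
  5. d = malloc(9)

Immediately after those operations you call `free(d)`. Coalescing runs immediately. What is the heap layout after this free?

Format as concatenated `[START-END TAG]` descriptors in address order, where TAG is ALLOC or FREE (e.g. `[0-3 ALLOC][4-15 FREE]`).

Op 1: a = malloc(3) -> a = 0; heap: [0-2 ALLOC][3-47 FREE]
Op 2: free(a) -> (freed a); heap: [0-47 FREE]
Op 3: b = malloc(5) -> b = 0; heap: [0-4 ALLOC][5-47 FREE]
Op 4: c = malloc(2) -> c = 5; heap: [0-4 ALLOC][5-6 ALLOC][7-47 FREE]
Op 5: d = malloc(9) -> d = 7; heap: [0-4 ALLOC][5-6 ALLOC][7-15 ALLOC][16-47 FREE]
free(d): d = 7 -> block [7-15 ALLOC]; mark free, coalesce with adjacent free neighbors -> [0-4 ALLOC][5-6 ALLOC][7-47 FREE]

Answer: [0-4 ALLOC][5-6 ALLOC][7-47 FREE]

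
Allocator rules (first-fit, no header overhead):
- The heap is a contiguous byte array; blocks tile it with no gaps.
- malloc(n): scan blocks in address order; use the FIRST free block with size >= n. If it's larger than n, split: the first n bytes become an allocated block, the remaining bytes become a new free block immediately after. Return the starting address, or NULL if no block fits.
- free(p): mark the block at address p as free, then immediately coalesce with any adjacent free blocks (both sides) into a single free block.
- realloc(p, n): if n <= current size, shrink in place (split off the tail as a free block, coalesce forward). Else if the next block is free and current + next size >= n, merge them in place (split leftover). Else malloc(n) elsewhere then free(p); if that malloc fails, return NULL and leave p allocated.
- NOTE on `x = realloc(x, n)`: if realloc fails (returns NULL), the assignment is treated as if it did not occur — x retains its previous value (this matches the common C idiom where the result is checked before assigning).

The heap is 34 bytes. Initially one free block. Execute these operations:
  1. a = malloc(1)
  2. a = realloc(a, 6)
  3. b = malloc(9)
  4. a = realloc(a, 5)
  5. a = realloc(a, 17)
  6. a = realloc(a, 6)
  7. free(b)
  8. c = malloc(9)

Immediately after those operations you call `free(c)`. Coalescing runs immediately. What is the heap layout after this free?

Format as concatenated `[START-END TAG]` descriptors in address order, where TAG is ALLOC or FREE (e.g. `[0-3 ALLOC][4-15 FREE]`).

Op 1: a = malloc(1) -> a = 0; heap: [0-0 ALLOC][1-33 FREE]
Op 2: a = realloc(a, 6) -> a = 0; heap: [0-5 ALLOC][6-33 FREE]
Op 3: b = malloc(9) -> b = 6; heap: [0-5 ALLOC][6-14 ALLOC][15-33 FREE]
Op 4: a = realloc(a, 5) -> a = 0; heap: [0-4 ALLOC][5-5 FREE][6-14 ALLOC][15-33 FREE]
Op 5: a = realloc(a, 17) -> a = 15; heap: [0-5 FREE][6-14 ALLOC][15-31 ALLOC][32-33 FREE]
Op 6: a = realloc(a, 6) -> a = 15; heap: [0-5 FREE][6-14 ALLOC][15-20 ALLOC][21-33 FREE]
Op 7: free(b) -> (freed b); heap: [0-14 FREE][15-20 ALLOC][21-33 FREE]
Op 8: c = malloc(9) -> c = 0; heap: [0-8 ALLOC][9-14 FREE][15-20 ALLOC][21-33 FREE]
free(c): c = 0 -> block [0-8 ALLOC]; mark free, coalesce with adjacent free neighbors -> [0-14 FREE][15-20 ALLOC][21-33 FREE]

Answer: [0-14 FREE][15-20 ALLOC][21-33 FREE]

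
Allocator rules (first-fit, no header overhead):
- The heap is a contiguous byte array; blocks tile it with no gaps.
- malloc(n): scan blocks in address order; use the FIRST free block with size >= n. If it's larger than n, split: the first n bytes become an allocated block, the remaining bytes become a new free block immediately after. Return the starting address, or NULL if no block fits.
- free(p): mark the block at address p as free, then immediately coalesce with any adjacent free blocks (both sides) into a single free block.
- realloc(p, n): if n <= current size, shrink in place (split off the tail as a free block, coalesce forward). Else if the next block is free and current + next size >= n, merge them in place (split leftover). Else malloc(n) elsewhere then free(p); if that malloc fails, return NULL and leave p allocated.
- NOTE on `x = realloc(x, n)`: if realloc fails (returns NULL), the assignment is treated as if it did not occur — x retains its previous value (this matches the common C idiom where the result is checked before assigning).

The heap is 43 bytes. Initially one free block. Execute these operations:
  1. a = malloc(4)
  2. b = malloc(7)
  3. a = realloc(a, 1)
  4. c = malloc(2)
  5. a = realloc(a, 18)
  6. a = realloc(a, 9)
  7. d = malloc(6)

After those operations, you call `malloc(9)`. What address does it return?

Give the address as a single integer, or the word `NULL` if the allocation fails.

Op 1: a = malloc(4) -> a = 0; heap: [0-3 ALLOC][4-42 FREE]
Op 2: b = malloc(7) -> b = 4; heap: [0-3 ALLOC][4-10 ALLOC][11-42 FREE]
Op 3: a = realloc(a, 1) -> a = 0; heap: [0-0 ALLOC][1-3 FREE][4-10 ALLOC][11-42 FREE]
Op 4: c = malloc(2) -> c = 1; heap: [0-0 ALLOC][1-2 ALLOC][3-3 FREE][4-10 ALLOC][11-42 FREE]
Op 5: a = realloc(a, 18) -> a = 11; heap: [0-0 FREE][1-2 ALLOC][3-3 FREE][4-10 ALLOC][11-28 ALLOC][29-42 FREE]
Op 6: a = realloc(a, 9) -> a = 11; heap: [0-0 FREE][1-2 ALLOC][3-3 FREE][4-10 ALLOC][11-19 ALLOC][20-42 FREE]
Op 7: d = malloc(6) -> d = 20; heap: [0-0 FREE][1-2 ALLOC][3-3 FREE][4-10 ALLOC][11-19 ALLOC][20-25 ALLOC][26-42 FREE]
malloc(9): first-fit scan over [0-0 FREE][1-2 ALLOC][3-3 FREE][4-10 ALLOC][11-19 ALLOC][20-25 ALLOC][26-42 FREE] -> 26

Answer: 26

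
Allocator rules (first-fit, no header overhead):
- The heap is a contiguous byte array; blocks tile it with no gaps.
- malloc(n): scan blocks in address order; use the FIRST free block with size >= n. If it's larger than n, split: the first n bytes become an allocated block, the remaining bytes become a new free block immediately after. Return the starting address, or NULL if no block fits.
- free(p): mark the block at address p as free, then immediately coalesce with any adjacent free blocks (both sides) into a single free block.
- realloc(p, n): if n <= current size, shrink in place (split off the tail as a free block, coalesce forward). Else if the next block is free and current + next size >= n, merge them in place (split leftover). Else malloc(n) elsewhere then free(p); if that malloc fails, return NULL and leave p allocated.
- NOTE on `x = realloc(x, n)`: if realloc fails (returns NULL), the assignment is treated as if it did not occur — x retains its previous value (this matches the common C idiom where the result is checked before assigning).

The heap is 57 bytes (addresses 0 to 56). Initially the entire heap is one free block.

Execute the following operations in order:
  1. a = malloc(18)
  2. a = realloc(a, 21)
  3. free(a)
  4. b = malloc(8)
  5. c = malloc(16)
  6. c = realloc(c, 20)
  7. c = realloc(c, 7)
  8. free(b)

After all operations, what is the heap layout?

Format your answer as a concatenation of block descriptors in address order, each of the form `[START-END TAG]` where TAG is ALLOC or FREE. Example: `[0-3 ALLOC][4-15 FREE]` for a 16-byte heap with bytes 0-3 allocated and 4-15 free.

Answer: [0-7 FREE][8-14 ALLOC][15-56 FREE]

Derivation:
Op 1: a = malloc(18) -> a = 0; heap: [0-17 ALLOC][18-56 FREE]
Op 2: a = realloc(a, 21) -> a = 0; heap: [0-20 ALLOC][21-56 FREE]
Op 3: free(a) -> (freed a); heap: [0-56 FREE]
Op 4: b = malloc(8) -> b = 0; heap: [0-7 ALLOC][8-56 FREE]
Op 5: c = malloc(16) -> c = 8; heap: [0-7 ALLOC][8-23 ALLOC][24-56 FREE]
Op 6: c = realloc(c, 20) -> c = 8; heap: [0-7 ALLOC][8-27 ALLOC][28-56 FREE]
Op 7: c = realloc(c, 7) -> c = 8; heap: [0-7 ALLOC][8-14 ALLOC][15-56 FREE]
Op 8: free(b) -> (freed b); heap: [0-7 FREE][8-14 ALLOC][15-56 FREE]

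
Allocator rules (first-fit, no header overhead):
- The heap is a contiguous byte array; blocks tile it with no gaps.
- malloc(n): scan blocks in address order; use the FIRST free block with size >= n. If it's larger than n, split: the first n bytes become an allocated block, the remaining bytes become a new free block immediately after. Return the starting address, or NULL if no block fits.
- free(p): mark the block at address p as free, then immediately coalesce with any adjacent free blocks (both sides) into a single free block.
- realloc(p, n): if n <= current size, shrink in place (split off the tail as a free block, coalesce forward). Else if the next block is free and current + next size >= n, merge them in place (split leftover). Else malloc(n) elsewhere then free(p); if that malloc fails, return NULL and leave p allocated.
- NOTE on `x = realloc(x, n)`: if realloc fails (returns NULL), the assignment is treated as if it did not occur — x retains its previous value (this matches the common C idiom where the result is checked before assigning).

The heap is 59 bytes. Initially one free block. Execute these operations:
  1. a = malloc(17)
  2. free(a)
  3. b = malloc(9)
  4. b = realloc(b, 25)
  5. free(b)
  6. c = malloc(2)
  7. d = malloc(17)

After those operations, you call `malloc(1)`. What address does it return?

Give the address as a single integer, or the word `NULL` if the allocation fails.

Op 1: a = malloc(17) -> a = 0; heap: [0-16 ALLOC][17-58 FREE]
Op 2: free(a) -> (freed a); heap: [0-58 FREE]
Op 3: b = malloc(9) -> b = 0; heap: [0-8 ALLOC][9-58 FREE]
Op 4: b = realloc(b, 25) -> b = 0; heap: [0-24 ALLOC][25-58 FREE]
Op 5: free(b) -> (freed b); heap: [0-58 FREE]
Op 6: c = malloc(2) -> c = 0; heap: [0-1 ALLOC][2-58 FREE]
Op 7: d = malloc(17) -> d = 2; heap: [0-1 ALLOC][2-18 ALLOC][19-58 FREE]
malloc(1): first-fit scan over [0-1 ALLOC][2-18 ALLOC][19-58 FREE] -> 19

Answer: 19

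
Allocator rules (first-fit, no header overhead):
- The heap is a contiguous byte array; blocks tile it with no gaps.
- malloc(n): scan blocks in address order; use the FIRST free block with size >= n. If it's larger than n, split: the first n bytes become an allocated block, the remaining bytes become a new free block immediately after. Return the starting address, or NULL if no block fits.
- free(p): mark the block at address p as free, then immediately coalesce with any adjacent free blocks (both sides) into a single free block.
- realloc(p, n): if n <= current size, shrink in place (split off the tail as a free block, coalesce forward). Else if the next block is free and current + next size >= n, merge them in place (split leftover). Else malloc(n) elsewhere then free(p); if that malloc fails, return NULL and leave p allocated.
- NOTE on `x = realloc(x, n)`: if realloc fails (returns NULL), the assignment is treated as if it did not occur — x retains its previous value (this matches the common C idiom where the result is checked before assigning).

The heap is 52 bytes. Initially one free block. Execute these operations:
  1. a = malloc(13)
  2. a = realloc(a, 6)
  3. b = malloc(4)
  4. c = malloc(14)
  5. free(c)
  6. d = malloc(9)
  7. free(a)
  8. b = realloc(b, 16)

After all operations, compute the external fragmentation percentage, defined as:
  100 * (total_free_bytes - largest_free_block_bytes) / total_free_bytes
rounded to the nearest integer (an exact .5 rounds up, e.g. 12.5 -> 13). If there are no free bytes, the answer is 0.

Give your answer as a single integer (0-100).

Answer: 37

Derivation:
Op 1: a = malloc(13) -> a = 0; heap: [0-12 ALLOC][13-51 FREE]
Op 2: a = realloc(a, 6) -> a = 0; heap: [0-5 ALLOC][6-51 FREE]
Op 3: b = malloc(4) -> b = 6; heap: [0-5 ALLOC][6-9 ALLOC][10-51 FREE]
Op 4: c = malloc(14) -> c = 10; heap: [0-5 ALLOC][6-9 ALLOC][10-23 ALLOC][24-51 FREE]
Op 5: free(c) -> (freed c); heap: [0-5 ALLOC][6-9 ALLOC][10-51 FREE]
Op 6: d = malloc(9) -> d = 10; heap: [0-5 ALLOC][6-9 ALLOC][10-18 ALLOC][19-51 FREE]
Op 7: free(a) -> (freed a); heap: [0-5 FREE][6-9 ALLOC][10-18 ALLOC][19-51 FREE]
Op 8: b = realloc(b, 16) -> b = 19; heap: [0-9 FREE][10-18 ALLOC][19-34 ALLOC][35-51 FREE]
Free blocks: [10 17] total_free=27 largest=17 -> 100*(27-17)/27 = 1000/27 ≈ 37.037 -> rounds to 37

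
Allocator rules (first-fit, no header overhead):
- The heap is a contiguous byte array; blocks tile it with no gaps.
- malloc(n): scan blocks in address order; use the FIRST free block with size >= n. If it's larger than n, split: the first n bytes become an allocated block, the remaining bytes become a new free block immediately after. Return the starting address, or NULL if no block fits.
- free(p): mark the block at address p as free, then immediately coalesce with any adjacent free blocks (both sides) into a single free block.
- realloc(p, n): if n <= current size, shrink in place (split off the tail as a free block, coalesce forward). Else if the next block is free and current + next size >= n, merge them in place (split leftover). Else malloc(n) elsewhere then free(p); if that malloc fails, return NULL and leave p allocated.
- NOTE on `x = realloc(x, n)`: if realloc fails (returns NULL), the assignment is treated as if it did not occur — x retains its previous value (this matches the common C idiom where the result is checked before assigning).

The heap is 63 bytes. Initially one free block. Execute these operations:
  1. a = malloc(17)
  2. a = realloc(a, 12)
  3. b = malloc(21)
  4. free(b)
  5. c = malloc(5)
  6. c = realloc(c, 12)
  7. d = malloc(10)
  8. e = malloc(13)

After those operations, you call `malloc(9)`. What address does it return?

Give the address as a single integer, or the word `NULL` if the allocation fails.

Op 1: a = malloc(17) -> a = 0; heap: [0-16 ALLOC][17-62 FREE]
Op 2: a = realloc(a, 12) -> a = 0; heap: [0-11 ALLOC][12-62 FREE]
Op 3: b = malloc(21) -> b = 12; heap: [0-11 ALLOC][12-32 ALLOC][33-62 FREE]
Op 4: free(b) -> (freed b); heap: [0-11 ALLOC][12-62 FREE]
Op 5: c = malloc(5) -> c = 12; heap: [0-11 ALLOC][12-16 ALLOC][17-62 FREE]
Op 6: c = realloc(c, 12) -> c = 12; heap: [0-11 ALLOC][12-23 ALLOC][24-62 FREE]
Op 7: d = malloc(10) -> d = 24; heap: [0-11 ALLOC][12-23 ALLOC][24-33 ALLOC][34-62 FREE]
Op 8: e = malloc(13) -> e = 34; heap: [0-11 ALLOC][12-23 ALLOC][24-33 ALLOC][34-46 ALLOC][47-62 FREE]
malloc(9): first-fit scan over [0-11 ALLOC][12-23 ALLOC][24-33 ALLOC][34-46 ALLOC][47-62 FREE] -> 47

Answer: 47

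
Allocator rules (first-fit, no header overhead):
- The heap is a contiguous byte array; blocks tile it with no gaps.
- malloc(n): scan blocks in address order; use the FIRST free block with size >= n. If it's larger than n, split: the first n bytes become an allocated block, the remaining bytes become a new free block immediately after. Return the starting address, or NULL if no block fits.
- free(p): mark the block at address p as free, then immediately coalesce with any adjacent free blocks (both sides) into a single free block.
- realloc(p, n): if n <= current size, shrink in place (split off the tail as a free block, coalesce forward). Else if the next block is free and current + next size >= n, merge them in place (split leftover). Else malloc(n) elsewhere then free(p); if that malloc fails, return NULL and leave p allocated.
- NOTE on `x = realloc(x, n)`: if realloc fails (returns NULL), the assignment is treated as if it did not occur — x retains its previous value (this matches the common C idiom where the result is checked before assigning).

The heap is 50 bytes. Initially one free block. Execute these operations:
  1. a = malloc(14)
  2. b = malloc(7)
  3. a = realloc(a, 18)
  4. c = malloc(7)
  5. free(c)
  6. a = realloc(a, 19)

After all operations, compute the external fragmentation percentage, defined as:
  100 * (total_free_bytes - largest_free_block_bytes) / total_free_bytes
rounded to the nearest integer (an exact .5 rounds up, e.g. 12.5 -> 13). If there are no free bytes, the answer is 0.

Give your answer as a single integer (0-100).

Answer: 42

Derivation:
Op 1: a = malloc(14) -> a = 0; heap: [0-13 ALLOC][14-49 FREE]
Op 2: b = malloc(7) -> b = 14; heap: [0-13 ALLOC][14-20 ALLOC][21-49 FREE]
Op 3: a = realloc(a, 18) -> a = 21; heap: [0-13 FREE][14-20 ALLOC][21-38 ALLOC][39-49 FREE]
Op 4: c = malloc(7) -> c = 0; heap: [0-6 ALLOC][7-13 FREE][14-20 ALLOC][21-38 ALLOC][39-49 FREE]
Op 5: free(c) -> (freed c); heap: [0-13 FREE][14-20 ALLOC][21-38 ALLOC][39-49 FREE]
Op 6: a = realloc(a, 19) -> a = 21; heap: [0-13 FREE][14-20 ALLOC][21-39 ALLOC][40-49 FREE]
Free blocks: [14 10] total_free=24 largest=14 -> 100*(24-14)/24 = 1000/24 ≈ 41.667 -> rounds to 42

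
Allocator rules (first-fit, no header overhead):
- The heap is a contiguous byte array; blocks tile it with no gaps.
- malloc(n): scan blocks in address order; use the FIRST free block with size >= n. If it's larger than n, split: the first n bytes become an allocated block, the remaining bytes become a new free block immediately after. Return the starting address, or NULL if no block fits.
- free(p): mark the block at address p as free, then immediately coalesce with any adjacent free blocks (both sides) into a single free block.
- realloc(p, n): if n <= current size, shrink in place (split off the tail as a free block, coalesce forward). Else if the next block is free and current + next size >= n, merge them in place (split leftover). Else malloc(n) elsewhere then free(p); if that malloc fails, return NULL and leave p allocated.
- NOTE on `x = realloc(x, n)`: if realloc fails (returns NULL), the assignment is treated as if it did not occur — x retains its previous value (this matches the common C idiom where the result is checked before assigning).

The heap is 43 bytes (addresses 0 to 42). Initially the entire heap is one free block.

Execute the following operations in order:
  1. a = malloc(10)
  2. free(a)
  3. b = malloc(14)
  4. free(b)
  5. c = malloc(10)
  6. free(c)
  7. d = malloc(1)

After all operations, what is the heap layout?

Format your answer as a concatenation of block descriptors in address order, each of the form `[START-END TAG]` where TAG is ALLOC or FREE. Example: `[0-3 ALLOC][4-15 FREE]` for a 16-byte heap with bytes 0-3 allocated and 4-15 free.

Op 1: a = malloc(10) -> a = 0; heap: [0-9 ALLOC][10-42 FREE]
Op 2: free(a) -> (freed a); heap: [0-42 FREE]
Op 3: b = malloc(14) -> b = 0; heap: [0-13 ALLOC][14-42 FREE]
Op 4: free(b) -> (freed b); heap: [0-42 FREE]
Op 5: c = malloc(10) -> c = 0; heap: [0-9 ALLOC][10-42 FREE]
Op 6: free(c) -> (freed c); heap: [0-42 FREE]
Op 7: d = malloc(1) -> d = 0; heap: [0-0 ALLOC][1-42 FREE]

Answer: [0-0 ALLOC][1-42 FREE]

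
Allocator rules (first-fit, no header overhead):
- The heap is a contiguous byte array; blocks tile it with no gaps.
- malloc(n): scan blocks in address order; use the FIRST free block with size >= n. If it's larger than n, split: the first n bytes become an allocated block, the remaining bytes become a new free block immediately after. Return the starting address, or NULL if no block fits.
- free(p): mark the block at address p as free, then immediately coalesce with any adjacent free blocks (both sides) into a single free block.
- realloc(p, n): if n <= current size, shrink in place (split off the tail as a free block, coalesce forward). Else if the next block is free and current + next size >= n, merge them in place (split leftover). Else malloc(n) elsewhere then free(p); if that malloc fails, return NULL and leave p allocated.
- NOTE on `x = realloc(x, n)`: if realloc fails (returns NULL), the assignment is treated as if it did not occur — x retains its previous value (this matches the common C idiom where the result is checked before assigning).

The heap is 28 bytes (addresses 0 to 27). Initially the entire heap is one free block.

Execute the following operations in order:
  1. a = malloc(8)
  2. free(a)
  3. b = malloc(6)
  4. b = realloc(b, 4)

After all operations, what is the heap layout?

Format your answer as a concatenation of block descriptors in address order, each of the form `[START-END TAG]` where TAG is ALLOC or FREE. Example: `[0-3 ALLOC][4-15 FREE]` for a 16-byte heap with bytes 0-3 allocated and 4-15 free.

Op 1: a = malloc(8) -> a = 0; heap: [0-7 ALLOC][8-27 FREE]
Op 2: free(a) -> (freed a); heap: [0-27 FREE]
Op 3: b = malloc(6) -> b = 0; heap: [0-5 ALLOC][6-27 FREE]
Op 4: b = realloc(b, 4) -> b = 0; heap: [0-3 ALLOC][4-27 FREE]

Answer: [0-3 ALLOC][4-27 FREE]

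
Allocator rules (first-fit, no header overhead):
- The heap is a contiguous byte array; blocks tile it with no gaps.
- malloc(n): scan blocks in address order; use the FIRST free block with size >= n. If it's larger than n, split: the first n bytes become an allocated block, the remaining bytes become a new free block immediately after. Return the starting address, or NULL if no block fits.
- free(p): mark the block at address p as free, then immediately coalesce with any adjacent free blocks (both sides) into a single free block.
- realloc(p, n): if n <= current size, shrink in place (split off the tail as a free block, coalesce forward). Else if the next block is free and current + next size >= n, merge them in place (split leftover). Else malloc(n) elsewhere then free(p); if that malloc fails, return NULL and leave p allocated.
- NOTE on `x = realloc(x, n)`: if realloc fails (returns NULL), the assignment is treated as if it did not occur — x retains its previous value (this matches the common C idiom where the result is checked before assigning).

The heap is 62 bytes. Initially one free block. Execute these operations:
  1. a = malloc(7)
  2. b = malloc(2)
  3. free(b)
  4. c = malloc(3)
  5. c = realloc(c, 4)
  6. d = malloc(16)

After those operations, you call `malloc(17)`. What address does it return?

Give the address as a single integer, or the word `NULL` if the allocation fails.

Answer: 27

Derivation:
Op 1: a = malloc(7) -> a = 0; heap: [0-6 ALLOC][7-61 FREE]
Op 2: b = malloc(2) -> b = 7; heap: [0-6 ALLOC][7-8 ALLOC][9-61 FREE]
Op 3: free(b) -> (freed b); heap: [0-6 ALLOC][7-61 FREE]
Op 4: c = malloc(3) -> c = 7; heap: [0-6 ALLOC][7-9 ALLOC][10-61 FREE]
Op 5: c = realloc(c, 4) -> c = 7; heap: [0-6 ALLOC][7-10 ALLOC][11-61 FREE]
Op 6: d = malloc(16) -> d = 11; heap: [0-6 ALLOC][7-10 ALLOC][11-26 ALLOC][27-61 FREE]
malloc(17): first-fit scan over [0-6 ALLOC][7-10 ALLOC][11-26 ALLOC][27-61 FREE] -> 27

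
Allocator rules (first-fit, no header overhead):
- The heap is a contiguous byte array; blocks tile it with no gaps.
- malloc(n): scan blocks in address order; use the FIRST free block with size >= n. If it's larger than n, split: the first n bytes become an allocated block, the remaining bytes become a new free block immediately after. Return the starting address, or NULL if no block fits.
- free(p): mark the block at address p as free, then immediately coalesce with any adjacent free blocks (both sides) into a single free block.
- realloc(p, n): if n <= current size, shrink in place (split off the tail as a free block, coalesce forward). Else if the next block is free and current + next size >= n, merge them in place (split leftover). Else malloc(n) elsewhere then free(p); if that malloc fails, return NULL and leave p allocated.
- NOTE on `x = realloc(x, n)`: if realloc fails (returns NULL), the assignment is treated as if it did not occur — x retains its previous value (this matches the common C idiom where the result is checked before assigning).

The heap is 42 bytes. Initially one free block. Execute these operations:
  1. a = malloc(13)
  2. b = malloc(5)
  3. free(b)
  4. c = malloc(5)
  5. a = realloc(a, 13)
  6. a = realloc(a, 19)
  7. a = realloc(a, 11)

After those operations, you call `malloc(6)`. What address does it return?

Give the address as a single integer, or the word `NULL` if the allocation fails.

Op 1: a = malloc(13) -> a = 0; heap: [0-12 ALLOC][13-41 FREE]
Op 2: b = malloc(5) -> b = 13; heap: [0-12 ALLOC][13-17 ALLOC][18-41 FREE]
Op 3: free(b) -> (freed b); heap: [0-12 ALLOC][13-41 FREE]
Op 4: c = malloc(5) -> c = 13; heap: [0-12 ALLOC][13-17 ALLOC][18-41 FREE]
Op 5: a = realloc(a, 13) -> a = 0; heap: [0-12 ALLOC][13-17 ALLOC][18-41 FREE]
Op 6: a = realloc(a, 19) -> a = 18; heap: [0-12 FREE][13-17 ALLOC][18-36 ALLOC][37-41 FREE]
Op 7: a = realloc(a, 11) -> a = 18; heap: [0-12 FREE][13-17 ALLOC][18-28 ALLOC][29-41 FREE]
malloc(6): first-fit scan over [0-12 FREE][13-17 ALLOC][18-28 ALLOC][29-41 FREE] -> 0

Answer: 0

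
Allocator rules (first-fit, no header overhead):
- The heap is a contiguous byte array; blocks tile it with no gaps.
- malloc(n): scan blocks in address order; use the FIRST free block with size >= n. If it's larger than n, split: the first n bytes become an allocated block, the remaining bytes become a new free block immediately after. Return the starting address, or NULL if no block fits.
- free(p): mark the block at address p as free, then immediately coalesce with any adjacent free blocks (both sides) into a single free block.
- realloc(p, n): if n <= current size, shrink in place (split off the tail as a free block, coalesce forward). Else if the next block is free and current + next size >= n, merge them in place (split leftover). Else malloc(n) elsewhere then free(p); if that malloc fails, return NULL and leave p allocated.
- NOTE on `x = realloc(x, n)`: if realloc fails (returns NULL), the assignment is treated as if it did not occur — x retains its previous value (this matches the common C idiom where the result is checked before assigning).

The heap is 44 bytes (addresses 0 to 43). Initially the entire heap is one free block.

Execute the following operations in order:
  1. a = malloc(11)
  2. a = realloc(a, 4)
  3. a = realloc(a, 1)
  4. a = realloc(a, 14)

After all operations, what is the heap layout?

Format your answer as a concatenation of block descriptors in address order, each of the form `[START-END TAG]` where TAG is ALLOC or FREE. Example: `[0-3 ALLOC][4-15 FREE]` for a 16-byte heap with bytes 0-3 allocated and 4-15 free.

Op 1: a = malloc(11) -> a = 0; heap: [0-10 ALLOC][11-43 FREE]
Op 2: a = realloc(a, 4) -> a = 0; heap: [0-3 ALLOC][4-43 FREE]
Op 3: a = realloc(a, 1) -> a = 0; heap: [0-0 ALLOC][1-43 FREE]
Op 4: a = realloc(a, 14) -> a = 0; heap: [0-13 ALLOC][14-43 FREE]

Answer: [0-13 ALLOC][14-43 FREE]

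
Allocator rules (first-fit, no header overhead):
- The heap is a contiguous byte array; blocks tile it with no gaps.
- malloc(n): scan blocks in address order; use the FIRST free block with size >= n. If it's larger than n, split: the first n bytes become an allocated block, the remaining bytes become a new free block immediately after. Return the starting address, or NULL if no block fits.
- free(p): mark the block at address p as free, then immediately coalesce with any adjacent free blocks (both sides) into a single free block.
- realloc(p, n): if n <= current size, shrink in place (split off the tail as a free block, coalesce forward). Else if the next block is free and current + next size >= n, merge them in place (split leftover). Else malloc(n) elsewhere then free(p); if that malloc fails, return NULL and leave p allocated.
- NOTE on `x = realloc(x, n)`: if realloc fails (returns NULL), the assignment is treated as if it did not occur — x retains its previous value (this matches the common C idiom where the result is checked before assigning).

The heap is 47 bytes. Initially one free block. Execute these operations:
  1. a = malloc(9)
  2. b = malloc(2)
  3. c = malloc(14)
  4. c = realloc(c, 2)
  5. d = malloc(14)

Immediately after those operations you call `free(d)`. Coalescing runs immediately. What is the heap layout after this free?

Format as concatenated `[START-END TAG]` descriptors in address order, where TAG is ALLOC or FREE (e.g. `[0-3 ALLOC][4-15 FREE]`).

Op 1: a = malloc(9) -> a = 0; heap: [0-8 ALLOC][9-46 FREE]
Op 2: b = malloc(2) -> b = 9; heap: [0-8 ALLOC][9-10 ALLOC][11-46 FREE]
Op 3: c = malloc(14) -> c = 11; heap: [0-8 ALLOC][9-10 ALLOC][11-24 ALLOC][25-46 FREE]
Op 4: c = realloc(c, 2) -> c = 11; heap: [0-8 ALLOC][9-10 ALLOC][11-12 ALLOC][13-46 FREE]
Op 5: d = malloc(14) -> d = 13; heap: [0-8 ALLOC][9-10 ALLOC][11-12 ALLOC][13-26 ALLOC][27-46 FREE]
free(d): d = 13 -> block [13-26 ALLOC]; mark free, coalesce with adjacent free neighbors -> [0-8 ALLOC][9-10 ALLOC][11-12 ALLOC][13-46 FREE]

Answer: [0-8 ALLOC][9-10 ALLOC][11-12 ALLOC][13-46 FREE]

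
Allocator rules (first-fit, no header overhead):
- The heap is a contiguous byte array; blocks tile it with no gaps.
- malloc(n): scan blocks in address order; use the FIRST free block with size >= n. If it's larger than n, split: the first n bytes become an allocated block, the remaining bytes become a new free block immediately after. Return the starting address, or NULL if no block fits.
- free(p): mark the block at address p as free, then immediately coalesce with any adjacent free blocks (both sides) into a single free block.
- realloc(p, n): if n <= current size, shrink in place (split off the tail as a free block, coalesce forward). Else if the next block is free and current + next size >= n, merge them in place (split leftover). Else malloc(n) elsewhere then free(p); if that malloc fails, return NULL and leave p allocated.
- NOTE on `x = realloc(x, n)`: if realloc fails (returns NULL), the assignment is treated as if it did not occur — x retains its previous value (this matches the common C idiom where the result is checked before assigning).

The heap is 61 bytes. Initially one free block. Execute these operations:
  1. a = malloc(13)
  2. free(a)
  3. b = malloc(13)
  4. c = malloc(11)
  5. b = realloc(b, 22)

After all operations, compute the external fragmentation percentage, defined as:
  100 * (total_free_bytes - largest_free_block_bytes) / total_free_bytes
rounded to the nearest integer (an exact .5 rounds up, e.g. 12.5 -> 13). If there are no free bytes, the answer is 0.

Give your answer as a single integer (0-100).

Answer: 46

Derivation:
Op 1: a = malloc(13) -> a = 0; heap: [0-12 ALLOC][13-60 FREE]
Op 2: free(a) -> (freed a); heap: [0-60 FREE]
Op 3: b = malloc(13) -> b = 0; heap: [0-12 ALLOC][13-60 FREE]
Op 4: c = malloc(11) -> c = 13; heap: [0-12 ALLOC][13-23 ALLOC][24-60 FREE]
Op 5: b = realloc(b, 22) -> b = 24; heap: [0-12 FREE][13-23 ALLOC][24-45 ALLOC][46-60 FREE]
Free blocks: [13 15] total_free=28 largest=15 -> 100*(28-15)/28 = 1300/28 ≈ 46.429 -> rounds to 46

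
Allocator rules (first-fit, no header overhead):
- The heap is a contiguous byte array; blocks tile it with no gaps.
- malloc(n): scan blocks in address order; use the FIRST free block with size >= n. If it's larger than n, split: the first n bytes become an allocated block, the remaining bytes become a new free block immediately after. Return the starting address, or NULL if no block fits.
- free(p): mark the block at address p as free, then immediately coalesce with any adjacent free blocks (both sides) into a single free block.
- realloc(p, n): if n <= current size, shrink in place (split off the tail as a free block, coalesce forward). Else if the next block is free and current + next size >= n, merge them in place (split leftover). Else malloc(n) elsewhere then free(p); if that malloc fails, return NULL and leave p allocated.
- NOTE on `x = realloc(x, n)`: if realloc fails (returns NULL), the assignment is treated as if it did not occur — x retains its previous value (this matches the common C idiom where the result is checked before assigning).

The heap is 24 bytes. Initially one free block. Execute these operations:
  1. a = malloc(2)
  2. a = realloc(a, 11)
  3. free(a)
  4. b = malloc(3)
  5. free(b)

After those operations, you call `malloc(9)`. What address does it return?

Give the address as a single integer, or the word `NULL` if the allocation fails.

Answer: 0

Derivation:
Op 1: a = malloc(2) -> a = 0; heap: [0-1 ALLOC][2-23 FREE]
Op 2: a = realloc(a, 11) -> a = 0; heap: [0-10 ALLOC][11-23 FREE]
Op 3: free(a) -> (freed a); heap: [0-23 FREE]
Op 4: b = malloc(3) -> b = 0; heap: [0-2 ALLOC][3-23 FREE]
Op 5: free(b) -> (freed b); heap: [0-23 FREE]
malloc(9): first-fit scan over [0-23 FREE] -> 0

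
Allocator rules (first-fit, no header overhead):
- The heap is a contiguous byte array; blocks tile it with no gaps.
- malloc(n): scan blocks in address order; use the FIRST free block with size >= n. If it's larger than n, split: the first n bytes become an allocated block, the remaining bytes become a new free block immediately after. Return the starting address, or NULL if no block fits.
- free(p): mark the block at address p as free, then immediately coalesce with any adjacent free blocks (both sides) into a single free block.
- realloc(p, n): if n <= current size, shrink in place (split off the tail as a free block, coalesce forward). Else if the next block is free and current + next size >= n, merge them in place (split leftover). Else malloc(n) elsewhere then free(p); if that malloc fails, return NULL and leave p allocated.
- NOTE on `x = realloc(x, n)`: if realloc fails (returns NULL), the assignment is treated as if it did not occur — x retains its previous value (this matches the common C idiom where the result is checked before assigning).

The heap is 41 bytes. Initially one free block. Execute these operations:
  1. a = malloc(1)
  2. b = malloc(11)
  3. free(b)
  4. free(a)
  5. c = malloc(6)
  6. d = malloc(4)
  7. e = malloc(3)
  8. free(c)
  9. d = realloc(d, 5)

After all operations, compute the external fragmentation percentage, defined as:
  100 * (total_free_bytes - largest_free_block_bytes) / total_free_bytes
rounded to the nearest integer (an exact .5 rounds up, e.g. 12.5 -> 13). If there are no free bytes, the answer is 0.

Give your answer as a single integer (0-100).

Op 1: a = malloc(1) -> a = 0; heap: [0-0 ALLOC][1-40 FREE]
Op 2: b = malloc(11) -> b = 1; heap: [0-0 ALLOC][1-11 ALLOC][12-40 FREE]
Op 3: free(b) -> (freed b); heap: [0-0 ALLOC][1-40 FREE]
Op 4: free(a) -> (freed a); heap: [0-40 FREE]
Op 5: c = malloc(6) -> c = 0; heap: [0-5 ALLOC][6-40 FREE]
Op 6: d = malloc(4) -> d = 6; heap: [0-5 ALLOC][6-9 ALLOC][10-40 FREE]
Op 7: e = malloc(3) -> e = 10; heap: [0-5 ALLOC][6-9 ALLOC][10-12 ALLOC][13-40 FREE]
Op 8: free(c) -> (freed c); heap: [0-5 FREE][6-9 ALLOC][10-12 ALLOC][13-40 FREE]
Op 9: d = realloc(d, 5) -> d = 0; heap: [0-4 ALLOC][5-9 FREE][10-12 ALLOC][13-40 FREE]
Free blocks: [5 28] total_free=33 largest=28 -> 100*(33-28)/33 = 500/33 ≈ 15.152 -> rounds to 15

Answer: 15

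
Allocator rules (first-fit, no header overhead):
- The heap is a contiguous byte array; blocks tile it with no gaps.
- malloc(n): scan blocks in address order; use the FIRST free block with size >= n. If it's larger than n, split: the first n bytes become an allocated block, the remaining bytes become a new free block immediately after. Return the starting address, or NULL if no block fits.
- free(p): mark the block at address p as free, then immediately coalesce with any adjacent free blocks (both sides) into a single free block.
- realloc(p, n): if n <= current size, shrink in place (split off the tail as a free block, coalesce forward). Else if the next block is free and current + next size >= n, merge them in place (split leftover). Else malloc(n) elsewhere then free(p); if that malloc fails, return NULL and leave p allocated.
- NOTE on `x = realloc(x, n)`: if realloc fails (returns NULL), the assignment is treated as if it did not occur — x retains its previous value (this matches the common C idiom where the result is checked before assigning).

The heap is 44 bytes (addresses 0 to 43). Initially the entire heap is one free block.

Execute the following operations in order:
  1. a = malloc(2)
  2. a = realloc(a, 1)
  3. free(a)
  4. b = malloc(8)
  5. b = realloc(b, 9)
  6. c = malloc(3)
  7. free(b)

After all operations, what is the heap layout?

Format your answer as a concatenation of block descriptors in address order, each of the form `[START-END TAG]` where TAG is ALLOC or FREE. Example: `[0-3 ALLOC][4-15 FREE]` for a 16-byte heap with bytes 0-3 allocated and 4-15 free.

Op 1: a = malloc(2) -> a = 0; heap: [0-1 ALLOC][2-43 FREE]
Op 2: a = realloc(a, 1) -> a = 0; heap: [0-0 ALLOC][1-43 FREE]
Op 3: free(a) -> (freed a); heap: [0-43 FREE]
Op 4: b = malloc(8) -> b = 0; heap: [0-7 ALLOC][8-43 FREE]
Op 5: b = realloc(b, 9) -> b = 0; heap: [0-8 ALLOC][9-43 FREE]
Op 6: c = malloc(3) -> c = 9; heap: [0-8 ALLOC][9-11 ALLOC][12-43 FREE]
Op 7: free(b) -> (freed b); heap: [0-8 FREE][9-11 ALLOC][12-43 FREE]

Answer: [0-8 FREE][9-11 ALLOC][12-43 FREE]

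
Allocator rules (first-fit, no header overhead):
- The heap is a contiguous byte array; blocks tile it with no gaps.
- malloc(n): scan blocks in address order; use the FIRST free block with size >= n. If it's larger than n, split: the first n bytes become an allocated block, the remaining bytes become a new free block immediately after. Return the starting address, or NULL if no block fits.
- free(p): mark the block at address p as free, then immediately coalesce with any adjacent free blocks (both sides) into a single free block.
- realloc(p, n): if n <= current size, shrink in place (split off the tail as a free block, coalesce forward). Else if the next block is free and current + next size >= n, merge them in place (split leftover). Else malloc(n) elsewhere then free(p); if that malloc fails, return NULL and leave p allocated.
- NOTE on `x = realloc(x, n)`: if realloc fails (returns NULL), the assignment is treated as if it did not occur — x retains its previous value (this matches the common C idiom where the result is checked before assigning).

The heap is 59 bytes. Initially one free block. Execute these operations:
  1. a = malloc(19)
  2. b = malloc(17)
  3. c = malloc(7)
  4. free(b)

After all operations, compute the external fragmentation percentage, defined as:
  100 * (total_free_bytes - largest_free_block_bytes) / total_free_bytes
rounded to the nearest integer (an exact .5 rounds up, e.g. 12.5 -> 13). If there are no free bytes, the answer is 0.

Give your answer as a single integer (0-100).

Op 1: a = malloc(19) -> a = 0; heap: [0-18 ALLOC][19-58 FREE]
Op 2: b = malloc(17) -> b = 19; heap: [0-18 ALLOC][19-35 ALLOC][36-58 FREE]
Op 3: c = malloc(7) -> c = 36; heap: [0-18 ALLOC][19-35 ALLOC][36-42 ALLOC][43-58 FREE]
Op 4: free(b) -> (freed b); heap: [0-18 ALLOC][19-35 FREE][36-42 ALLOC][43-58 FREE]
Free blocks: [17 16] total_free=33 largest=17 -> 100*(33-17)/33 = 1600/33 ≈ 48.485 -> rounds to 48

Answer: 48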